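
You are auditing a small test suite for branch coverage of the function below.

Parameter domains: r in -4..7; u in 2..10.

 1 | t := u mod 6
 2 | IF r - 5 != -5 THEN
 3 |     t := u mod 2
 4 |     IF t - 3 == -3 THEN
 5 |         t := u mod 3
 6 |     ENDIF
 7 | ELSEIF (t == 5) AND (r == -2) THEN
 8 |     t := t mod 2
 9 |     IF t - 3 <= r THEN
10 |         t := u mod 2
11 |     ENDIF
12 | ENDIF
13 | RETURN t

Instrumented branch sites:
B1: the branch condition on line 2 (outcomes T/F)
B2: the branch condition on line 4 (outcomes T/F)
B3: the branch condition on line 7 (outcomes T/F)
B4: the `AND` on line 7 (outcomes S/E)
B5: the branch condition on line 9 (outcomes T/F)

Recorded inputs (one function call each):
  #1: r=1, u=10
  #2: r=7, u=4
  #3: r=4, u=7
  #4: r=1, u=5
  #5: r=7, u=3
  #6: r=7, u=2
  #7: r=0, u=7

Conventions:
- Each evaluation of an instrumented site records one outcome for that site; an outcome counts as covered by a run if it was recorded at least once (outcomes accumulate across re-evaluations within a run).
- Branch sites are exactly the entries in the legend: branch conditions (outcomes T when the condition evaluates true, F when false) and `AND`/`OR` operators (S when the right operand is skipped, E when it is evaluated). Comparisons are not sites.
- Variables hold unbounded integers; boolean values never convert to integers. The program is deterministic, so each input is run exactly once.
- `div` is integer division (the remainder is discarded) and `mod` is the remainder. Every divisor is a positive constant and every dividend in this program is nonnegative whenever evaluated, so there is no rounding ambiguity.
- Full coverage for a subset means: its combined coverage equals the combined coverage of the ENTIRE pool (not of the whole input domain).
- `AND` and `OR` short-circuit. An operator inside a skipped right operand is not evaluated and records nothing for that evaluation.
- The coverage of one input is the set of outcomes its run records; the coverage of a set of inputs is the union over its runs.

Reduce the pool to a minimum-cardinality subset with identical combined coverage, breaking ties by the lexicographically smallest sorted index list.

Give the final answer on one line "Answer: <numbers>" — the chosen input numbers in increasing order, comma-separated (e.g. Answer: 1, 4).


test 1 (r=1, u=10) fires B1->T, B2->T; hits B1=T, B2=T
test 2 (r=7, u=4) fires B1->T, B2->T; hits B1=T, B2=T
test 3 (r=4, u=7) fires B1->T, B2->F; hits B1=T, B2=F
test 4 (r=1, u=5) fires B1->T, B2->F; hits B1=T, B2=F
test 5 (r=7, u=3) fires B1->T, B2->F; hits B1=T, B2=F
test 6 (r=7, u=2) fires B1->T, B2->T; hits B1=T, B2=T
test 7 (r=0, u=7) fires B1->F, B4->S, B3->F; hits B1=F, B3=F, B4=S
the full pool covers 6 outcomes: B1=T, B1=F, B2=T, B2=F, B3=F, B4=S
size 1 is not enough: best union over all size-1 subsets is 3/6
size 2 is not enough: best union over all size-2 subsets is 5/6
at size 3, {1, 3, 7} reaches all 6 outcomes; every lexicographically earlier size-3 subset fails
Answer: 1, 3, 7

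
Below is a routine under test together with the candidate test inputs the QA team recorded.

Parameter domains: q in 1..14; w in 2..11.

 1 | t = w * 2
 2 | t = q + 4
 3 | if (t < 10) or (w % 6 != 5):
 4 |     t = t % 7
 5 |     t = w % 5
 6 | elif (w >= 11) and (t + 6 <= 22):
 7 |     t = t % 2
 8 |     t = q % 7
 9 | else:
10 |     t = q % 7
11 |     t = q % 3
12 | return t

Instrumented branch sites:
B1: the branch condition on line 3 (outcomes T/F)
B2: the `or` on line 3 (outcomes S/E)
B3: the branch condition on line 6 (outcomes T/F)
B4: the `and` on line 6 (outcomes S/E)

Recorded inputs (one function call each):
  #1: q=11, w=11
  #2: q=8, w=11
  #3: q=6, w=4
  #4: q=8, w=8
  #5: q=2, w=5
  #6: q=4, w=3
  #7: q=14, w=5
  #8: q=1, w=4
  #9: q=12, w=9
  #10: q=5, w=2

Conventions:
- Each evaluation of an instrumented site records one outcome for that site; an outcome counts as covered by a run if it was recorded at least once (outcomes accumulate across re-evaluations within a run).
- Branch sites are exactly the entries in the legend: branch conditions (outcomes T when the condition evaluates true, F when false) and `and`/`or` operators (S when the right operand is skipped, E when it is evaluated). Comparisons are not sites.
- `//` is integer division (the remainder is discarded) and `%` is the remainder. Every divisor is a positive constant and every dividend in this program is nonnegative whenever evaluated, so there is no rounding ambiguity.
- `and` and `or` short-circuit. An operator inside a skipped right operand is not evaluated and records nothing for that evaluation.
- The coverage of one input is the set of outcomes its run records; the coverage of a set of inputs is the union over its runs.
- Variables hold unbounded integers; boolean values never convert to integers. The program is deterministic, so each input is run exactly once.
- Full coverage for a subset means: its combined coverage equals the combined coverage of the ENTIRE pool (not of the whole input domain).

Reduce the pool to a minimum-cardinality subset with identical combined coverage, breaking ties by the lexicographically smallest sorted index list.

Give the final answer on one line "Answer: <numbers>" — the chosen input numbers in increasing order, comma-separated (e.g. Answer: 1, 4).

input #1, q=11, w=11: events B2->E, B1->F, B4->E, B3->T; outcomes B1=F, B2=E, B3=T, B4=E
input #2, q=8, w=11: events B2->E, B1->F, B4->E, B3->T; outcomes B1=F, B2=E, B3=T, B4=E
input #3, q=6, w=4: events B2->E, B1->T; outcomes B1=T, B2=E
input #4, q=8, w=8: events B2->E, B1->T; outcomes B1=T, B2=E
input #5, q=2, w=5: events B2->S, B1->T; outcomes B1=T, B2=S
input #6, q=4, w=3: events B2->S, B1->T; outcomes B1=T, B2=S
input #7, q=14, w=5: events B2->E, B1->F, B4->S, B3->F; outcomes B1=F, B2=E, B3=F, B4=S
input #8, q=1, w=4: events B2->S, B1->T; outcomes B1=T, B2=S
input #9, q=12, w=9: events B2->E, B1->T; outcomes B1=T, B2=E
input #10, q=5, w=2: events B2->S, B1->T; outcomes B1=T, B2=S
union over all inputs: B1=T, B1=F, B2=S, B2=E, B3=T, B3=F, B4=S, B4=E (8 outcomes)
every size-1 subset falls short of the 8 outcomes (best: 4/8)
every size-2 subset falls short of the 8 outcomes (best: 6/8)
at size 3, {1, 5, 7} reaches all 8 outcomes; every lexicographically earlier size-3 subset fails

Answer: 1, 5, 7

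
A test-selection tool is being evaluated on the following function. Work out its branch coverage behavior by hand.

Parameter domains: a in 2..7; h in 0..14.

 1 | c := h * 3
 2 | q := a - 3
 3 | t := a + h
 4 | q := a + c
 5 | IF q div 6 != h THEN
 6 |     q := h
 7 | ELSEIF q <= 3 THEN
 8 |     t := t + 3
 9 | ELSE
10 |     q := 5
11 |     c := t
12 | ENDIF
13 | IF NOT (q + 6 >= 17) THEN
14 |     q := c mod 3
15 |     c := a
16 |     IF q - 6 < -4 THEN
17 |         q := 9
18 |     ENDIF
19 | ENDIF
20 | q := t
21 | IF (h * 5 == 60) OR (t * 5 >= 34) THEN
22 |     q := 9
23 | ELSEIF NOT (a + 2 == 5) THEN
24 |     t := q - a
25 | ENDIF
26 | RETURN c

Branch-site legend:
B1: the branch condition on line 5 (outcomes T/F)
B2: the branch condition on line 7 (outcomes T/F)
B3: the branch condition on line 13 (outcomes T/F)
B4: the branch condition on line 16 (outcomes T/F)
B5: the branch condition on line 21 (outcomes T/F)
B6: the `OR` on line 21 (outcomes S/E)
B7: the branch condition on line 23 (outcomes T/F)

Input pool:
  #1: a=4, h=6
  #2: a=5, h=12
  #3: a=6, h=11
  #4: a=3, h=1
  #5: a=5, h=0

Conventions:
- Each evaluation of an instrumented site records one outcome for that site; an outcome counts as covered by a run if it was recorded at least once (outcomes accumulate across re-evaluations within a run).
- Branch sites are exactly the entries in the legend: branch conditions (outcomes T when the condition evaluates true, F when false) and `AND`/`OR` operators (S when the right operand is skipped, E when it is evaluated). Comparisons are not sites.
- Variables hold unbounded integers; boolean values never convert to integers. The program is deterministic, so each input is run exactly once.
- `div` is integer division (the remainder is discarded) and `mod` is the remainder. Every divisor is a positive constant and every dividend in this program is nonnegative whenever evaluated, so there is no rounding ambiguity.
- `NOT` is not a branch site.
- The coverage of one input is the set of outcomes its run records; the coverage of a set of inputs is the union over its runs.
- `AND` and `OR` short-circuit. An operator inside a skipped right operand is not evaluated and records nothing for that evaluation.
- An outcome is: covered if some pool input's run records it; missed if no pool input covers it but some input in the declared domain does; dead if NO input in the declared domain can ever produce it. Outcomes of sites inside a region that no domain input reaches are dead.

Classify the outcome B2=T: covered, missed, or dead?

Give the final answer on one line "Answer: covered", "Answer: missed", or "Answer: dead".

no pool input records B2=T
but domain input (a=2, h=0) does record it -> reachable, so missed

Answer: missed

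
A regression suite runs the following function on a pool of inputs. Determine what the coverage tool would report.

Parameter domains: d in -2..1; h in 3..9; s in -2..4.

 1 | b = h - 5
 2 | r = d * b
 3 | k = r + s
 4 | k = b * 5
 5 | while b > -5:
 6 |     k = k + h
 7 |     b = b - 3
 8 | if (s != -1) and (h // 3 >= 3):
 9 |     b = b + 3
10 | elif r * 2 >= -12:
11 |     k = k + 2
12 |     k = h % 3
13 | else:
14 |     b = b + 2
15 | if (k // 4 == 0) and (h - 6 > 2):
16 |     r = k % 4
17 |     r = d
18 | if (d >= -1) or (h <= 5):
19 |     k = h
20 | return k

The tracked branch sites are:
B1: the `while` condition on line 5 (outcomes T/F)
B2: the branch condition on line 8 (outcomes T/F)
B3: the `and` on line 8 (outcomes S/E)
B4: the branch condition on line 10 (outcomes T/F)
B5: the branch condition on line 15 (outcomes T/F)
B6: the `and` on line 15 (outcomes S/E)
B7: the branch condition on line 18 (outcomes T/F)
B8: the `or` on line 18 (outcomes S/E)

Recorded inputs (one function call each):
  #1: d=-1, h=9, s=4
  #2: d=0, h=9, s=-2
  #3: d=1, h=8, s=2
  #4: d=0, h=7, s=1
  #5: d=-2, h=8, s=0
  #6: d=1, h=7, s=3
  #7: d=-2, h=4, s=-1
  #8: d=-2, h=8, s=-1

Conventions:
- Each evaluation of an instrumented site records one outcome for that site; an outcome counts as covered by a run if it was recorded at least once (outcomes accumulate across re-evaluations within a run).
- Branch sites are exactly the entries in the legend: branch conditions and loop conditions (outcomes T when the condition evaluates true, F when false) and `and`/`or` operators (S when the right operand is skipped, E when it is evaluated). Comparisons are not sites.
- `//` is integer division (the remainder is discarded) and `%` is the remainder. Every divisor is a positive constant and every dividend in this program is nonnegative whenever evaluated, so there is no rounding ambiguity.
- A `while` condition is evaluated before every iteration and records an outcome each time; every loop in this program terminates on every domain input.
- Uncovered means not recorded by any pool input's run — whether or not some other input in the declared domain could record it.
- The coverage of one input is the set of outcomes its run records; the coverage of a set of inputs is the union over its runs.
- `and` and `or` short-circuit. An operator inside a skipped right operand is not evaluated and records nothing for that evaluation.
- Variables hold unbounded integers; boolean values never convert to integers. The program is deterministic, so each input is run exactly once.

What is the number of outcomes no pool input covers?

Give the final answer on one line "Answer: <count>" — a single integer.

run #1 (d=-1, h=9, s=4) runs B1->T, B1->T, B1->T, B1->F, B3->E, B2->T, B6->S, B5->F, B8->S, B7->T; records B1=T, B1=F, B2=T, B3=E, B5=F, B6=S, B7=T, B8=S
run #2 (d=0, h=9, s=-2) runs B1->T, B1->T, B1->T, B1->F, B3->E, B2->T, B6->S, B5->F, B8->S, B7->T; records B1=T, B1=F, B2=T, B3=E, B5=F, B6=S, B7=T, B8=S
run #3 (d=1, h=8, s=2) runs B1->T, B1->T, B1->T, B1->F, B3->E, B2->F, B4->T, B6->E, B5->F, B8->S, B7->T; records B1=T, B1=F, B2=F, B3=E, B4=T, B5=F, B6=E, B7=T, B8=S
run #4 (d=0, h=7, s=1) runs B1->T, B1->T, B1->T, B1->F, B3->E, B2->F, B4->T, B6->E, B5->F, B8->S, B7->T; records B1=T, B1=F, B2=F, B3=E, B4=T, B5=F, B6=E, B7=T, B8=S
run #5 (d=-2, h=8, s=0) runs B1->T, B1->T, B1->T, B1->F, B3->E, B2->F, B4->T, B6->E, B5->F, B8->E, B7->F; records B1=T, B1=F, B2=F, B3=E, B4=T, B5=F, B6=E, B7=F, B8=E
run #6 (d=1, h=7, s=3) runs B1->T, B1->T, B1->T, B1->F, B3->E, B2->F, B4->T, B6->E, B5->F, B8->S, B7->T; records B1=T, B1=F, B2=F, B3=E, B4=T, B5=F, B6=E, B7=T, B8=S
run #7 (d=-2, h=4, s=-1) runs B1->T, B1->T, B1->F, B3->S, B2->F, B4->T, B6->E, B5->F, B8->E, B7->T; records B1=T, B1=F, B2=F, B3=S, B4=T, B5=F, B6=E, B7=T, B8=E
run #8 (d=-2, h=8, s=-1) runs B1->T, B1->T, B1->T, B1->F, B3->S, B2->F, B4->T, B6->E, B5->F, B8->E, B7->F; records B1=T, B1=F, B2=F, B3=S, B4=T, B5=F, B6=E, B7=F, B8=E
union over the pool: B1=T, B1=F, B2=T, B2=F, B3=S, B3=E, B4=T, B5=F, B6=S, B6=E, B7=T, B7=F, B8=S, B8=E
uncovered (2 of 16): B4=F, B5=T

Answer: 2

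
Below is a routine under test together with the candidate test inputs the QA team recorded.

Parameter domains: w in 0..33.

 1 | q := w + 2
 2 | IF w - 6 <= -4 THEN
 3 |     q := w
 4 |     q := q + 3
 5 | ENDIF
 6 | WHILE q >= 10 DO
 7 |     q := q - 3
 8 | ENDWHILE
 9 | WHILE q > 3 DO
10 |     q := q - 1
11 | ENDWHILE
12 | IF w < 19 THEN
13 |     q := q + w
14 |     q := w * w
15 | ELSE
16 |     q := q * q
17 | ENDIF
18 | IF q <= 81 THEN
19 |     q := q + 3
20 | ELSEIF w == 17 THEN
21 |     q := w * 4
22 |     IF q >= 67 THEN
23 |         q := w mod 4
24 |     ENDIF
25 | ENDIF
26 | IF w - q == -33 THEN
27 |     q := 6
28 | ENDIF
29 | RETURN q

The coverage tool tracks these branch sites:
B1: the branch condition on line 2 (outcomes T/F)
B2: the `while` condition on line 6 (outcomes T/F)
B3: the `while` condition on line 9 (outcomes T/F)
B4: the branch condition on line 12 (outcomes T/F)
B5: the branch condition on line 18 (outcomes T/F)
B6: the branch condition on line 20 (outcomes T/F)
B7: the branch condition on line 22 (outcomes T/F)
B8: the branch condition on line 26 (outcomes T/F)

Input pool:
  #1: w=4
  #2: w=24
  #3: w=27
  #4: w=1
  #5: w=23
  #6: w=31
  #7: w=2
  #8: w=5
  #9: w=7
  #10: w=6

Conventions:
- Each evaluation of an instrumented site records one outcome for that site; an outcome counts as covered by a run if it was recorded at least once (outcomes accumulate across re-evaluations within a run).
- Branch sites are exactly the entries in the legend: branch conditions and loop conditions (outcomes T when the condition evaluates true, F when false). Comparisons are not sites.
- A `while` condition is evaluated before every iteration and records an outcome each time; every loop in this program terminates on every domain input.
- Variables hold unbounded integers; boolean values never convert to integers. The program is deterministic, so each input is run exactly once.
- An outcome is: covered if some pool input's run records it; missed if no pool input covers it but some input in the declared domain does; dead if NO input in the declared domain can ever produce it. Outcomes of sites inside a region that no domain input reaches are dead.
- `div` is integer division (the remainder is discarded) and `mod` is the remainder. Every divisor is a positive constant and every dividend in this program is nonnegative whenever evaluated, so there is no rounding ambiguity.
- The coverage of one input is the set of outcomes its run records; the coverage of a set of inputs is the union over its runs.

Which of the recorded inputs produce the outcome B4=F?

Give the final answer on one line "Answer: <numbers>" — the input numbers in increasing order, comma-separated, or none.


input #1 (w=4): misses B4=F
input #2 (w=24): covers B4=F
input #3 (w=27): covers B4=F
input #4 (w=1): misses B4=F
input #5 (w=23): covers B4=F
input #6 (w=31): covers B4=F
input #7 (w=2): misses B4=F
input #8 (w=5): misses B4=F
input #9 (w=7): misses B4=F
input #10 (w=6): misses B4=F
Answer: 2, 3, 5, 6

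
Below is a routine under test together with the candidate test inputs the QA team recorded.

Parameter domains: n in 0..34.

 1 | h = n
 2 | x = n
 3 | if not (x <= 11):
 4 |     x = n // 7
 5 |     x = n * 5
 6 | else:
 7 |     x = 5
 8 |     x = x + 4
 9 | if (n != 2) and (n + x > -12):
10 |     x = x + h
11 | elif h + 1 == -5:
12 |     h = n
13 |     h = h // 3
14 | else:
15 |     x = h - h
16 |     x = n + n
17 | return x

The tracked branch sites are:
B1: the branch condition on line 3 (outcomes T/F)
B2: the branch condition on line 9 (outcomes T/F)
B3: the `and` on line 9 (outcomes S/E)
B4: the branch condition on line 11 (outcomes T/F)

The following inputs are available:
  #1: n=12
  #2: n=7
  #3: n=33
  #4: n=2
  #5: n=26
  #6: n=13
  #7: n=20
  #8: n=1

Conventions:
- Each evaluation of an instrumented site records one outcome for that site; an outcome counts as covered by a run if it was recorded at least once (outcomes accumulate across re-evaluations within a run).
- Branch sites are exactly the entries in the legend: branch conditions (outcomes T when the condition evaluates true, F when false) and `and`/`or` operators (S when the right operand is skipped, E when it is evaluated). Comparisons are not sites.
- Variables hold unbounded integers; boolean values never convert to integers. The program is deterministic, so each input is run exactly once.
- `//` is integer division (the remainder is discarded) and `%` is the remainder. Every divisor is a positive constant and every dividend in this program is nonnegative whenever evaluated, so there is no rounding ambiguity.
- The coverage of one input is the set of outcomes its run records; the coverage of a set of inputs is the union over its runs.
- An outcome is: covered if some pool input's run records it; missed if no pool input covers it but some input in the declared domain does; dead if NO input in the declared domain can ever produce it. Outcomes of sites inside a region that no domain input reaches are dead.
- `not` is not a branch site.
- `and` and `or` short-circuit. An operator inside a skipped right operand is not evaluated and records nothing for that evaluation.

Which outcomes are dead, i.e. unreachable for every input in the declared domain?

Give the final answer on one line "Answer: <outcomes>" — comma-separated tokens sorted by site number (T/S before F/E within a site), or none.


checking every outcome against all 35 domain inputs:
  B4=T: zero occurrences over every domain input -> dead
  reachable outcomes have witnesses, e.g. B1=T (e.g. n=12), B1=F (e.g. n=0), B2=T (e.g. n=0), B2=F (e.g. n=2)
Answer: B4=T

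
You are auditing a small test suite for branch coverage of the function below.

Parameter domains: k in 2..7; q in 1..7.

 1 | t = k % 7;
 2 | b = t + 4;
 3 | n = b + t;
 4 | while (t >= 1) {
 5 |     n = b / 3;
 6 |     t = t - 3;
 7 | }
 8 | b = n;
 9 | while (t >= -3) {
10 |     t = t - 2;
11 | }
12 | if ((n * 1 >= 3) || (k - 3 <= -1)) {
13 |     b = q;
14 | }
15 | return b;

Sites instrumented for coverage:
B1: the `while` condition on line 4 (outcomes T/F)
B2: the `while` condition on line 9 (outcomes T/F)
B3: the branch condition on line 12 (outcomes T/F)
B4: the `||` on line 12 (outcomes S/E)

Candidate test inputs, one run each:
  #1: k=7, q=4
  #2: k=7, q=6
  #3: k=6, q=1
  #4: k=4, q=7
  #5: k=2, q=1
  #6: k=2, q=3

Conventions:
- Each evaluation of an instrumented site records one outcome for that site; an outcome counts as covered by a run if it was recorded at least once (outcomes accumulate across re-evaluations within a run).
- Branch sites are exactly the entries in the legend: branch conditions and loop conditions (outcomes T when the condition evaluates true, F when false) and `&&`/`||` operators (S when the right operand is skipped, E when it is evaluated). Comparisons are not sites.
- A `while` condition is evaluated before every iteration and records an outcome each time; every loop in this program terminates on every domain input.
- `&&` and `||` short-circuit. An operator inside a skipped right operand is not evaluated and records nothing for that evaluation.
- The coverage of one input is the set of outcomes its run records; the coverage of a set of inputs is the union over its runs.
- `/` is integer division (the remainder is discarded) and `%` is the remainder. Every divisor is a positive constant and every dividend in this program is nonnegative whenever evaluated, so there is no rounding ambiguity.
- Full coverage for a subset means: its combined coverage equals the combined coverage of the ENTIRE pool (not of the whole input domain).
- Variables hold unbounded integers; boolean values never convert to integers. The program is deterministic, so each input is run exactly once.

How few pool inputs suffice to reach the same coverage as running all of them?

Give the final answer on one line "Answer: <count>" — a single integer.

#1 (k=7, q=4) -> covered: B1=F, B2=T, B2=F, B3=T, B4=S
#2 (k=7, q=6) -> covered: B1=F, B2=T, B2=F, B3=T, B4=S
#3 (k=6, q=1) -> covered: B1=T, B1=F, B2=T, B2=F, B3=T, B4=S
#4 (k=4, q=7) -> covered: B1=T, B1=F, B2=T, B2=F, B3=F, B4=E
#5 (k=2, q=1) -> covered: B1=T, B1=F, B2=T, B2=F, B3=T, B4=E
#6 (k=2, q=3) -> covered: B1=T, B1=F, B2=T, B2=F, B3=T, B4=E
together the pool reaches 8 outcomes: B1=T, B1=F, B2=T, B2=F, B3=T, B3=F, B4=S, B4=E
no size-1 subset reaches all 8 outcomes (best union: 6/8)
inputs {1, 4} (size 2) cover everything; no size-2 subset with a lexicographically smaller index list covers all 8

Answer: 2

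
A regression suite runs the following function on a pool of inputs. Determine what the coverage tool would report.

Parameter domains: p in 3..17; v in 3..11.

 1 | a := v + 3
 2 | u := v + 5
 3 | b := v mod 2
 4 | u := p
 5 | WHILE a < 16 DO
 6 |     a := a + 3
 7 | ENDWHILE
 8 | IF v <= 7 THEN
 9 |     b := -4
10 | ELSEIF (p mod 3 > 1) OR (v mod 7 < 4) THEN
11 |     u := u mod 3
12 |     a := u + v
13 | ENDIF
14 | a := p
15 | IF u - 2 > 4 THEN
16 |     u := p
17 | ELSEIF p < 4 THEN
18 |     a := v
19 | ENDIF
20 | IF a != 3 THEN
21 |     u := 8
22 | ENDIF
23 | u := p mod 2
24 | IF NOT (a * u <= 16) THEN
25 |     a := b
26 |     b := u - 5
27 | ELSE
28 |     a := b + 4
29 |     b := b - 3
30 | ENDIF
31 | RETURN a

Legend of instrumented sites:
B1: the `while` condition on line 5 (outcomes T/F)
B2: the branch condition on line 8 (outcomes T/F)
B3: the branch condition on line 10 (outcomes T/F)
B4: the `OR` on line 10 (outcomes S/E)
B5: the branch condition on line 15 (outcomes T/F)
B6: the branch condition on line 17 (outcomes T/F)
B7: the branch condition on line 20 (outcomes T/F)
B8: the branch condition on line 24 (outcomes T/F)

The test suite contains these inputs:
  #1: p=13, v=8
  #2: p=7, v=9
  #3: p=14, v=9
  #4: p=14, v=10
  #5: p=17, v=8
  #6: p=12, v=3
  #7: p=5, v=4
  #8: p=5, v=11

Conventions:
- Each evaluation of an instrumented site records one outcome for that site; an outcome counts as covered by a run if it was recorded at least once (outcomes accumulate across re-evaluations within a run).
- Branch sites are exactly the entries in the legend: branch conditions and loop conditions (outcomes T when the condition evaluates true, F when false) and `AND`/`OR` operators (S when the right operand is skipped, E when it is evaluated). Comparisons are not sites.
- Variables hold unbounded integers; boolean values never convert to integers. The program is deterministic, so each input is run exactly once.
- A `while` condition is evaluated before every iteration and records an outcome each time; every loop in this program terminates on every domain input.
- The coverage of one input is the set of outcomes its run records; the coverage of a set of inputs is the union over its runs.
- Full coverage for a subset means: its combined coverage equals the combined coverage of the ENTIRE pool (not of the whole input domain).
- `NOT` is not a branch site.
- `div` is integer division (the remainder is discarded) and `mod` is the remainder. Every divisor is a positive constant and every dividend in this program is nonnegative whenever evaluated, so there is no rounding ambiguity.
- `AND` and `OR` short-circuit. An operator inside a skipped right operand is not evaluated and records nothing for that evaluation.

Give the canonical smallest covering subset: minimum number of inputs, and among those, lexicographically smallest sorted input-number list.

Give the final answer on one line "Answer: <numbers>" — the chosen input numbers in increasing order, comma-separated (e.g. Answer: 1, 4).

input #1 (p=13, v=8): events B1->T, B1->T, B1->F, B2->F, B4->E, B3->T, B5->F, B6->F, B7->T, B8->F; covers B1=T, B1=F, B2=F, B3=T, B4=E, B5=F, B6=F, B7=T, B8=F
input #2 (p=7, v=9): events B1->T, B1->T, B1->F, B2->F, B4->E, B3->T, B5->F, B6->F, B7->T, B8->F; covers B1=T, B1=F, B2=F, B3=T, B4=E, B5=F, B6=F, B7=T, B8=F
input #3 (p=14, v=9): events B1->T, B1->T, B1->F, B2->F, B4->S, B3->T, B5->F, B6->F, B7->T, B8->F; covers B1=T, B1=F, B2=F, B3=T, B4=S, B5=F, B6=F, B7=T, B8=F
input #4 (p=14, v=10): events B1->T, B1->F, B2->F, B4->S, B3->T, B5->F, B6->F, B7->T, B8->F; covers B1=T, B1=F, B2=F, B3=T, B4=S, B5=F, B6=F, B7=T, B8=F
input #5 (p=17, v=8): events B1->T, B1->T, B1->F, B2->F, B4->S, B3->T, B5->F, B6->F, B7->T, B8->T; covers B1=T, B1=F, B2=F, B3=T, B4=S, B5=F, B6=F, B7=T, B8=T
input #6 (p=12, v=3): events B1->T, B1->T, B1->T, B1->T, B1->F, B2->T, B5->T, B7->T, B8->F; covers B1=T, B1=F, B2=T, B5=T, B7=T, B8=F
input #7 (p=5, v=4): events B1->T, B1->T, B1->T, B1->F, B2->T, B5->F, B6->F, B7->T, B8->F; covers B1=T, B1=F, B2=T, B5=F, B6=F, B7=T, B8=F
input #8 (p=5, v=11): events B1->T, B1->F, B2->F, B4->S, B3->T, B5->F, B6->F, B7->T, B8->F; covers B1=T, B1=F, B2=F, B3=T, B4=S, B5=F, B6=F, B7=T, B8=F
pool-wide coverage (13 outcomes): B1=T, B1=F, B2=T, B2=F, B3=T, B4=S, B4=E, B5=T, B5=F, B6=F, B7=T, B8=T, B8=F
every size-1 subset falls short of the 13 outcomes (best: 9/13)
every size-2 subset falls short of the 13 outcomes (best: 12/13)
at size 3, {1, 5, 6} reaches all 13 outcomes; every lexicographically earlier size-3 subset fails

Answer: 1, 5, 6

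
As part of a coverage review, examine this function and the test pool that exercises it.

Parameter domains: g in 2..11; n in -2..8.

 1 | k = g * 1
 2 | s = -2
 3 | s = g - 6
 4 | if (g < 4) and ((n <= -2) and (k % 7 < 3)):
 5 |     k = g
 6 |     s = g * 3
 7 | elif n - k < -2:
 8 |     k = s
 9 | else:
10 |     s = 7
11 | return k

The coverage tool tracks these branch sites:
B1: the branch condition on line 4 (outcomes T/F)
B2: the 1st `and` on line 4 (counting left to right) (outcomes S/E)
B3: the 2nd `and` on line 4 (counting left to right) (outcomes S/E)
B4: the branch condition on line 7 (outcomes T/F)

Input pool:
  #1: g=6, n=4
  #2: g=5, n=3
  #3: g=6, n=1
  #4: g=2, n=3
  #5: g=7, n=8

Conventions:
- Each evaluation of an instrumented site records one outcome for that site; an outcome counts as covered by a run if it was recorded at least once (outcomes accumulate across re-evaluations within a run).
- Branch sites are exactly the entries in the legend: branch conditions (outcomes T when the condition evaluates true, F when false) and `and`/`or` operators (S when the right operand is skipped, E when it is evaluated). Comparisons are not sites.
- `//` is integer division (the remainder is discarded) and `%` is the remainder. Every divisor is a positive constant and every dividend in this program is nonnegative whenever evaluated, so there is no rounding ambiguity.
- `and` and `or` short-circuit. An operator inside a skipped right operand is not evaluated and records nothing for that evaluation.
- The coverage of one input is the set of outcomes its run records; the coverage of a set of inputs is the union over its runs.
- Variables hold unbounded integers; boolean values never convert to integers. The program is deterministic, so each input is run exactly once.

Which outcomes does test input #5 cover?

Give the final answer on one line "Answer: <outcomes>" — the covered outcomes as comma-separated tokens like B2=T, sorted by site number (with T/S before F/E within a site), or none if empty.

Simulating input #5 (g=7, n=8) step by step:
  B2->S, B1->F, B4->F
as a set, this run covers: B1=F, B2=S, B4=F

Answer: B1=F, B2=S, B4=F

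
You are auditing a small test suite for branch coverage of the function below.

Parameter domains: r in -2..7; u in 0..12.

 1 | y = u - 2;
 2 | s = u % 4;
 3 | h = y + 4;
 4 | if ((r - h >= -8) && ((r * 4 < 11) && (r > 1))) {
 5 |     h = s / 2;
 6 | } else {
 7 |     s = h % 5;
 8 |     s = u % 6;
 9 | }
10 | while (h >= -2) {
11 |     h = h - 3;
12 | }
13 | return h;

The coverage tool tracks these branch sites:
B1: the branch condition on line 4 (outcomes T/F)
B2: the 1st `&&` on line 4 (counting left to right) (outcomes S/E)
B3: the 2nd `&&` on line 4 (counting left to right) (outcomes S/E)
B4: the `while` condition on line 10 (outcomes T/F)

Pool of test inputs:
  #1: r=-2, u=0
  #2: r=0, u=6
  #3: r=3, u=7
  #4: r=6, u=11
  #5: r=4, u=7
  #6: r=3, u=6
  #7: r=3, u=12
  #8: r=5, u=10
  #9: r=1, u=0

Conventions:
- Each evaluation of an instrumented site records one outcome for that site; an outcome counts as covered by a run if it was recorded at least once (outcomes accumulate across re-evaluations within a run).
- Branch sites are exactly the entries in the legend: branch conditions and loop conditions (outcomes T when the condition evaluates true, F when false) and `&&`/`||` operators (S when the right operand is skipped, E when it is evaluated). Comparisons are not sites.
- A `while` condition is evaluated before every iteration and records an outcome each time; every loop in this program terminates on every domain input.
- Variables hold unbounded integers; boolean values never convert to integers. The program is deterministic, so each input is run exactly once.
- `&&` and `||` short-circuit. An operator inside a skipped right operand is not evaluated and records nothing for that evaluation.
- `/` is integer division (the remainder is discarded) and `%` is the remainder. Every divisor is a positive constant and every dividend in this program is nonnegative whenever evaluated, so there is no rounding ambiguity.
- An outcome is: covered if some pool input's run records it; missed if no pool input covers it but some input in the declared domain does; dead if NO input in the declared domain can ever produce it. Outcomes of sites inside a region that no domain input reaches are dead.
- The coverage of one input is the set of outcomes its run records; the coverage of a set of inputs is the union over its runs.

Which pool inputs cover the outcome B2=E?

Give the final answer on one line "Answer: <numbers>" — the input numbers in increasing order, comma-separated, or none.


input #1 (r=-2, u=0): records B2=E
input #2 (r=0, u=6): records B2=E
input #3 (r=3, u=7): records B2=E
input #4 (r=6, u=11): records B2=E
input #5 (r=4, u=7): records B2=E
input #6 (r=3, u=6): records B2=E
input #7 (r=3, u=12): does not record B2=E
input #8 (r=5, u=10): records B2=E
input #9 (r=1, u=0): records B2=E
Answer: 1, 2, 3, 4, 5, 6, 8, 9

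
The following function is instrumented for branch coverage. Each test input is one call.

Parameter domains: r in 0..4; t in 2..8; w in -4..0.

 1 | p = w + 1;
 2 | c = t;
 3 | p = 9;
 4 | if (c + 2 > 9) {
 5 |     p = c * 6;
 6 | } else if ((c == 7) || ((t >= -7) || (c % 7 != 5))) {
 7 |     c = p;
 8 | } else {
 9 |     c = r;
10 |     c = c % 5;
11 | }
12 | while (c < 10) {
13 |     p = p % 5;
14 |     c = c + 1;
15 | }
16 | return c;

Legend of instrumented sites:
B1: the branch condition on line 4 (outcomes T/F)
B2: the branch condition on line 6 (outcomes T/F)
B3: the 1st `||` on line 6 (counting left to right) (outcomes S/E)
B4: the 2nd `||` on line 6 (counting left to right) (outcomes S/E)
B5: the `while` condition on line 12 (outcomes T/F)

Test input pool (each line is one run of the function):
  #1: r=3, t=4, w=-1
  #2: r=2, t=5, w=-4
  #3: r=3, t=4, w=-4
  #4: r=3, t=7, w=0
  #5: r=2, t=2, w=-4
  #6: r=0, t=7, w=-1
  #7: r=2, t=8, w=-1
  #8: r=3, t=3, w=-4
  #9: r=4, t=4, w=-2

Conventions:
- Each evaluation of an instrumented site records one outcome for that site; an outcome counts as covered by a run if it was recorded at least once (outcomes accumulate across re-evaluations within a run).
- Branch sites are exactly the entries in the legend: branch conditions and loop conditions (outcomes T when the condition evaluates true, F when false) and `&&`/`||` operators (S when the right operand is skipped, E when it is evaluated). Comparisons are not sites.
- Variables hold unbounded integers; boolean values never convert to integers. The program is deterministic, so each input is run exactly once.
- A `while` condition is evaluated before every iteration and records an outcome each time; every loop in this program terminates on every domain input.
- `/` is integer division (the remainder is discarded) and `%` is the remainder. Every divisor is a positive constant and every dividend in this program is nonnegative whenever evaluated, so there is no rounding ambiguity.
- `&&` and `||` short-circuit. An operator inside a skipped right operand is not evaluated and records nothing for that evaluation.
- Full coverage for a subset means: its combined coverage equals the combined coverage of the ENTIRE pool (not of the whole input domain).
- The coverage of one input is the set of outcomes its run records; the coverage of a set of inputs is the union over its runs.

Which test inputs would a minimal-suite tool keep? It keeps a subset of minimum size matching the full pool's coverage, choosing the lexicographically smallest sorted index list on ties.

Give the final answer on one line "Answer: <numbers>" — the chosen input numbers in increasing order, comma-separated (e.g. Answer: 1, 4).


test 1 (r=3, t=4, w=-1) fires B1->F, B3->E, B4->S, B2->T, B5->T, B5->F; hits B1=F, B2=T, B3=E, B4=S, B5=T, B5=F
test 2 (r=2, t=5, w=-4) fires B1->F, B3->E, B4->S, B2->T, B5->T, B5->F; hits B1=F, B2=T, B3=E, B4=S, B5=T, B5=F
test 3 (r=3, t=4, w=-4) fires B1->F, B3->E, B4->S, B2->T, B5->T, B5->F; hits B1=F, B2=T, B3=E, B4=S, B5=T, B5=F
test 4 (r=3, t=7, w=0) fires B1->F, B3->S, B2->T, B5->T, B5->F; hits B1=F, B2=T, B3=S, B5=T, B5=F
test 5 (r=2, t=2, w=-4) fires B1->F, B3->E, B4->S, B2->T, B5->T, B5->F; hits B1=F, B2=T, B3=E, B4=S, B5=T, B5=F
test 6 (r=0, t=7, w=-1) fires B1->F, B3->S, B2->T, B5->T, B5->F; hits B1=F, B2=T, B3=S, B5=T, B5=F
test 7 (r=2, t=8, w=-1) fires B1->T, B5->T, B5->T, B5->F; hits B1=T, B5=T, B5=F
test 8 (r=3, t=3, w=-4) fires B1->F, B3->E, B4->S, B2->T, B5->T, B5->F; hits B1=F, B2=T, B3=E, B4=S, B5=T, B5=F
test 9 (r=4, t=4, w=-2) fires B1->F, B3->E, B4->S, B2->T, B5->T, B5->F; hits B1=F, B2=T, B3=E, B4=S, B5=T, B5=F
together the pool reaches 8 outcomes: B1=T, B1=F, B2=T, B3=S, B3=E, B4=S, B5=T, B5=F
no size-1 subset reaches all 8 outcomes (best union: 6/8)
no size-2 subset reaches all 8 outcomes (best union: 7/8)
inputs {1, 4, 7} (size 3) cover everything; no size-3 subset with a lexicographically smaller index list covers all 8
Answer: 1, 4, 7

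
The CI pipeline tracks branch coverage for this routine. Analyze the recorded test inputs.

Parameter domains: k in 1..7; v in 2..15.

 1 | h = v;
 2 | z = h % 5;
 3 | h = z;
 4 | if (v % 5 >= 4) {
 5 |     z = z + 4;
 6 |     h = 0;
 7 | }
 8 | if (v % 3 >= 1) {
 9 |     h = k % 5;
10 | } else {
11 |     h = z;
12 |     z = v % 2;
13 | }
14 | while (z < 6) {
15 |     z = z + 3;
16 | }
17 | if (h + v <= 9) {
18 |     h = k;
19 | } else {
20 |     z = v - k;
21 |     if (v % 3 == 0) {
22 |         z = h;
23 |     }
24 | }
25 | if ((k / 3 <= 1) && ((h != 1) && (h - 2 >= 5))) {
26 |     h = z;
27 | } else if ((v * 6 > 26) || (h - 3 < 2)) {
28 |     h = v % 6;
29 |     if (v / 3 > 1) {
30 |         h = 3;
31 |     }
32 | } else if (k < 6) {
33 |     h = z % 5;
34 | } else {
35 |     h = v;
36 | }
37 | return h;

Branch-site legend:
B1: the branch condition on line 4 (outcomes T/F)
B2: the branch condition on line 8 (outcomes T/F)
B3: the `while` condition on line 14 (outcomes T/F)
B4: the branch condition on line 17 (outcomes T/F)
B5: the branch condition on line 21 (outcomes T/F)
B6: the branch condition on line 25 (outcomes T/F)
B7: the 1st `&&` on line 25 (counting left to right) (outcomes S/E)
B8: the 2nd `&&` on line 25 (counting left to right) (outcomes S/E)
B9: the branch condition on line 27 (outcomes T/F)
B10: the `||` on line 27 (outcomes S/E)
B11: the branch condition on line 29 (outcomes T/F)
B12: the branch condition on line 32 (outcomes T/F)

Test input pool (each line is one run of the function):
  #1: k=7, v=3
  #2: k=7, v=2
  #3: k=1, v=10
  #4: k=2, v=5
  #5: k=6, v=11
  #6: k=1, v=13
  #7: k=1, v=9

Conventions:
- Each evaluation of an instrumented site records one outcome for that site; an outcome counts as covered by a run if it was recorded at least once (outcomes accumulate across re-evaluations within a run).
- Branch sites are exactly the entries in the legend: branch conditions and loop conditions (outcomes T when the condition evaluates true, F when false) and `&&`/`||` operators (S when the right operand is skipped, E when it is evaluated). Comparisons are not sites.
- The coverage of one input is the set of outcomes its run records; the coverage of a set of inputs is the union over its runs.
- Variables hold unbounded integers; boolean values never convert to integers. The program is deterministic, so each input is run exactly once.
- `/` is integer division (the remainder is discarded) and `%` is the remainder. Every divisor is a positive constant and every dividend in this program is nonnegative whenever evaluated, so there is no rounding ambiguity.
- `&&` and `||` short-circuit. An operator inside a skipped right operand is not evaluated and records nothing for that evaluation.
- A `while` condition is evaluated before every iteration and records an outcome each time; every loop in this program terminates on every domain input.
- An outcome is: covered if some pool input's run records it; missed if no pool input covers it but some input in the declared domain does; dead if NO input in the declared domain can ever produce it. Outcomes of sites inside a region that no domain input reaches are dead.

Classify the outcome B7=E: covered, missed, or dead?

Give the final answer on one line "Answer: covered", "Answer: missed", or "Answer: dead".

B7=E is recorded by pool input(s) 3, 4, 6, 7 -> covered

Answer: covered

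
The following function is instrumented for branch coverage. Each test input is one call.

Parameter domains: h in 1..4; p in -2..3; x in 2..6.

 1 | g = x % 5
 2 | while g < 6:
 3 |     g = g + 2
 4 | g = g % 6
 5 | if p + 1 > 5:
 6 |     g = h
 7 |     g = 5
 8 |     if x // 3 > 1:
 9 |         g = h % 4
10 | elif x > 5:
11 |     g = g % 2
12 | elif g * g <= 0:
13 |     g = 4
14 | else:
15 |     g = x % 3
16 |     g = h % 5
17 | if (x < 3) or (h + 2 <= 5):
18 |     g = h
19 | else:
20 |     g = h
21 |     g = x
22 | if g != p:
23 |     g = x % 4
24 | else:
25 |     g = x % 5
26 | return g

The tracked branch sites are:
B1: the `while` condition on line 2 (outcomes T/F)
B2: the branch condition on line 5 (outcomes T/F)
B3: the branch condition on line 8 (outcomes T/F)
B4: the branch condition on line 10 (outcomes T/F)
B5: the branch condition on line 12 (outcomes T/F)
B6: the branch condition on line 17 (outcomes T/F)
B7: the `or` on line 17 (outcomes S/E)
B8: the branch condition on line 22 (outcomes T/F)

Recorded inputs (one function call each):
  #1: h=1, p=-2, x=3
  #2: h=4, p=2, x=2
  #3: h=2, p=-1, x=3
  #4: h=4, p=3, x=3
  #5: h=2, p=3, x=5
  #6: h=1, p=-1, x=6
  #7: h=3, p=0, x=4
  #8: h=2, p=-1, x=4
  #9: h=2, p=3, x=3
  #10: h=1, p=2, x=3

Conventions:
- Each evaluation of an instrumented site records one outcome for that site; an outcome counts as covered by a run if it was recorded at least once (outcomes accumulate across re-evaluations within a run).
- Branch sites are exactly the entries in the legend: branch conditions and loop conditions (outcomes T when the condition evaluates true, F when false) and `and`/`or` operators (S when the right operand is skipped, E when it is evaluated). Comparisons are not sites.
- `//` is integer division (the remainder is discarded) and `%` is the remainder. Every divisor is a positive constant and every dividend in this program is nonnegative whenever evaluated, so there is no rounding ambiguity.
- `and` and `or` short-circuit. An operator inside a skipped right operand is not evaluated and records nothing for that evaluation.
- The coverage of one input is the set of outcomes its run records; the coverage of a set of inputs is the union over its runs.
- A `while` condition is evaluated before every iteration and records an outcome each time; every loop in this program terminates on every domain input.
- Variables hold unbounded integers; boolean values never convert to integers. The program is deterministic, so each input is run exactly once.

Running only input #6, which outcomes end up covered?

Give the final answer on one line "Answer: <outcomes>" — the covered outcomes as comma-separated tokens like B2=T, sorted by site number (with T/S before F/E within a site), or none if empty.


Event log for input #6 (h=1, p=-1, x=6):
  B1->T, B1->T, B1->T, B1->F, B2->F, B4->T, B7->E, B6->T, B8->T
as a set, this run covers: B1=T, B1=F, B2=F, B4=T, B6=T, B7=E, B8=T
Answer: B1=T, B1=F, B2=F, B4=T, B6=T, B7=E, B8=T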